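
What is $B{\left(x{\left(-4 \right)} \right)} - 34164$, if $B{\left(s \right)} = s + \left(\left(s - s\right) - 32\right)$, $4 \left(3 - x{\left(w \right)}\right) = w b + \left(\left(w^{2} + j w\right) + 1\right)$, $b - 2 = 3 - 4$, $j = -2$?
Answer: $- \frac{136793}{4} \approx -34198.0$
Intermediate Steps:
$b = 1$ ($b = 2 + \left(3 - 4\right) = 2 - 1 = 1$)
$x{\left(w \right)} = \frac{11}{4} - \frac{w^{2}}{4} + \frac{w}{4}$ ($x{\left(w \right)} = 3 - \frac{w 1 + \left(\left(w^{2} - 2 w\right) + 1\right)}{4} = 3 - \frac{w + \left(1 + w^{2} - 2 w\right)}{4} = 3 - \frac{1 + w^{2} - w}{4} = 3 - \left(\frac{1}{4} - \frac{w}{4} + \frac{w^{2}}{4}\right) = \frac{11}{4} - \frac{w^{2}}{4} + \frac{w}{4}$)
$B{\left(s \right)} = -32 + s$ ($B{\left(s \right)} = s + \left(0 - 32\right) = s - 32 = -32 + s$)
$B{\left(x{\left(-4 \right)} \right)} - 34164 = \left(-32 + \left(\frac{11}{4} - \frac{\left(-4\right)^{2}}{4} + \frac{1}{4} \left(-4\right)\right)\right) - 34164 = \left(-32 - \frac{9}{4}\right) - 34164 = - \frac{137}{4} - 34164 = - \frac{136793}{4}$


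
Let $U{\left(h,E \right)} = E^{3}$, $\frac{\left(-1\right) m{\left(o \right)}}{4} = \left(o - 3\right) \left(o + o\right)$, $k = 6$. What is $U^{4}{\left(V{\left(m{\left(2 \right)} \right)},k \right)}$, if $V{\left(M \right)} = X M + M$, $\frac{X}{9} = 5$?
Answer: $2176782336$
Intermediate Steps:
$m{\left(o \right)} = - 8 o \left(-3 + o\right)$ ($m{\left(o \right)} = - 4 \left(o - 3\right) \left(o + o\right) = - 4 \left(-3 + o\right) 2 o = - 4 \cdot 2 o \left(-3 + o\right) = - 8 o \left(-3 + o\right)$)
$X = 45$ ($X = 9 \cdot 5 = 45$)
$V{\left(M \right)} = 46 M$ ($V{\left(M \right)} = 45 M + M = 46 M$)
$U^{4}{\left(V{\left(m{\left(2 \right)} \right)},k \right)} = \left(6^{3}\right)^{4} = 216^{4} = 2176782336$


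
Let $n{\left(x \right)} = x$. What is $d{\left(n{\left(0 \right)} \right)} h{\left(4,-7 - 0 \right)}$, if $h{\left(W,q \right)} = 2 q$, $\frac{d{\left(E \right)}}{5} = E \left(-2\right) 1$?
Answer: $0$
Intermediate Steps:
$d{\left(E \right)} = - 10 E$ ($d{\left(E \right)} = 5 E \left(-2\right) 1 = 5 - 2 E 1 = 5 \left(- 2 E\right) = - 10 E$)
$d{\left(n{\left(0 \right)} \right)} h{\left(4,-7 - 0 \right)} = \left(-10\right) 0 \cdot 2 \left(-7 - 0\right) = 0 \cdot 2 \left(-7 + 0\right) = 0 \cdot 2 \left(-7\right) = 0 \left(-14\right) = 0$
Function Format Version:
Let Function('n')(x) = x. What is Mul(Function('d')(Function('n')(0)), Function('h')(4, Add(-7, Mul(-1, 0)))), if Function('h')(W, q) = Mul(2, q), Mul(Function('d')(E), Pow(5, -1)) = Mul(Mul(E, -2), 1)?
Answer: 0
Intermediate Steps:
Function('d')(E) = Mul(-10, E) (Function('d')(E) = Mul(5, Mul(Mul(E, -2), 1)) = Mul(5, Mul(Mul(-2, E), 1)) = Mul(5, Mul(-2, E)) = Mul(-10, E))
Mul(Function('d')(Function('n')(0)), Function('h')(4, Add(-7, Mul(-1, 0)))) = Mul(Mul(-10, 0), Mul(2, Add(-7, Mul(-1, 0)))) = Mul(0, Mul(2, Add(-7, 0))) = Mul(0, Mul(2, -7)) = Mul(0, -14) = 0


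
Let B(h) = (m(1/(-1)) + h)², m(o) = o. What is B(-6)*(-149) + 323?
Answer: -6978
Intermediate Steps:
B(h) = (-1 + h)² (B(h) = (1/(-1) + h)² = (1*(-1) + h)² = (-1 + h)²)
B(-6)*(-149) + 323 = (-1 - 6)²*(-149) + 323 = (-7)²*(-149) + 323 = 49*(-149) + 323 = -7301 + 323 = -6978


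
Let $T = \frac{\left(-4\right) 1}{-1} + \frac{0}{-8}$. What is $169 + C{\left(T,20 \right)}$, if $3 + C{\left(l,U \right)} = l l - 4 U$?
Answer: $102$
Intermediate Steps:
$T = 4$ ($T = \left(-4\right) \left(-1\right) + 0 \left(- \frac{1}{8}\right) = 4 + 0 = 4$)
$C{\left(l,U \right)} = -3 + l^{2} - 4 U$ ($C{\left(l,U \right)} = -3 - \left(4 U - l l\right) = -3 - \left(- l^{2} + 4 U\right) = -3 + l^{2} - 4 U$)
$169 + C{\left(T,20 \right)} = 169 - \left(83 - 16\right) = 169 - 67 = 102$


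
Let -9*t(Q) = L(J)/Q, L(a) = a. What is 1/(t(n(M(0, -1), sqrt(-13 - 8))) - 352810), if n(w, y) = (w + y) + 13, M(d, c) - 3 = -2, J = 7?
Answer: 9*(-sqrt(21) + 14*I)/(-44454067*I + 3175290*sqrt(21)) ≈ -2.8344e-6 - 1.3167e-13*I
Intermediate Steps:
M(d, c) = 1 (M(d, c) = 3 - 2 = 1)
n(w, y) = 13 + w + y
t(Q) = -7/(9*Q)
1/(t(n(M(0, -1), sqrt(-13 - 8))) - 352810) = 1/(-7/(9*(13 + 1 + sqrt(-13 - 8))) - 352810) = 1/(-7/(9*(13 + 1 + sqrt(-21))) - 352810) = 1/(-7/(9*(13 + 1 + I*sqrt(21))) - 352810) = 1/(-7/(9*(14 + I*sqrt(21))) - 352810) = 1/(-352810 - 7/(9*(14 + I*sqrt(21))))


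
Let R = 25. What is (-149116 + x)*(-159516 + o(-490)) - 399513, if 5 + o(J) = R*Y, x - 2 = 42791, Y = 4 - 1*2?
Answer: 16955035620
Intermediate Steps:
Y = 2 (Y = 4 - 2 = 2)
x = 42793 (x = 2 + 42791 = 42793)
o(J) = 45 (o(J) = -5 + 25*2 = -5 + 50 = 45)
(-149116 + x)*(-159516 + o(-490)) - 399513 = (-149116 + 42793)*(-159516 + 45) - 399513 = -106323*(-159471) - 399513 = 16955435133 - 399513 = 16955035620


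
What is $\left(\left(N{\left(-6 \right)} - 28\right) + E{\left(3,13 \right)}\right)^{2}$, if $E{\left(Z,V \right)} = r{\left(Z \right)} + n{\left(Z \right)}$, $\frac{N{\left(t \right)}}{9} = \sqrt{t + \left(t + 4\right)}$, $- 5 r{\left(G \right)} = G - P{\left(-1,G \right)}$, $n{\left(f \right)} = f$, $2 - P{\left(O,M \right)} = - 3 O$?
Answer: $\frac{441}{25} - \frac{4644 i \sqrt{2}}{5} \approx 17.64 - 1313.5 i$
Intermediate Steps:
$P{\left(O,M \right)} = 2 + 3 O$ ($P{\left(O,M \right)} = 2 - - 3 O = 2 + 3 O$)
$r{\left(G \right)} = - \frac{1}{5} - \frac{G}{5}$ ($r{\left(G \right)} = - \frac{G - \left(2 + 3 \left(-1\right)\right)}{5} = - \frac{G - \left(2 - 3\right)}{5} = - \frac{G - -1}{5} = - \frac{G + 1}{5} = - \frac{1 + G}{5} = - \frac{1}{5} - \frac{G}{5}$)
$N{\left(t \right)} = 9 \sqrt{4 + 2 t}$ ($N{\left(t \right)} = 9 \sqrt{t + \left(t + 4\right)} = 9 \sqrt{t + \left(4 + t\right)} = 9 \sqrt{4 + 2 t}$)
$E{\left(Z,V \right)} = - \frac{1}{5} + \frac{4 Z}{5}$ ($E{\left(Z,V \right)} = \left(- \frac{1}{5} - \frac{Z}{5}\right) + Z = - \frac{1}{5} + \frac{4 Z}{5}$)
$\left(\left(N{\left(-6 \right)} - 28\right) + E{\left(3,13 \right)}\right)^{2} = \left(\left(9 \sqrt{4 + 2 \left(-6\right)} - 28\right) + \left(- \frac{1}{5} + \frac{4}{5} \cdot 3\right)\right)^{2} = \left(\left(9 \sqrt{4 - 12} - 28\right) + \left(- \frac{1}{5} + \frac{12}{5}\right)\right)^{2} = \left(\left(9 \sqrt{-8} - 28\right) + \frac{11}{5}\right)^{2} = \left(\left(9 \cdot 2 i \sqrt{2} - 28\right) + \frac{11}{5}\right)^{2} = \left(\left(18 i \sqrt{2} - 28\right) + \frac{11}{5}\right)^{2} = \left(\left(-28 + 18 i \sqrt{2}\right) + \frac{11}{5}\right)^{2} = \left(- \frac{129}{5} + 18 i \sqrt{2}\right)^{2}$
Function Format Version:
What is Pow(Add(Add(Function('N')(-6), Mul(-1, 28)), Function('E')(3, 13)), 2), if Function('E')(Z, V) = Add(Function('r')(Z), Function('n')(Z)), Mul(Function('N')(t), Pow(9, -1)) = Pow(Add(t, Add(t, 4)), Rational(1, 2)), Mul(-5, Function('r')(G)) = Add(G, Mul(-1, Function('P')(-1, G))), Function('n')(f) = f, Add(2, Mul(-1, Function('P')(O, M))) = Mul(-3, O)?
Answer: Add(Rational(441, 25), Mul(Rational(-4644, 5), I, Pow(2, Rational(1, 2)))) ≈ Add(17.640, Mul(-1313.5, I))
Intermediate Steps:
Function('P')(O, M) = Add(2, Mul(3, O)) (Function('P')(O, M) = Add(2, Mul(-1, Mul(-3, O))) = Add(2, Mul(3, O)))
Function('r')(G) = Add(Rational(-1, 5), Mul(Rational(-1, 5), G)) (Function('r')(G) = Mul(Rational(-1, 5), Add(G, Mul(-1, Add(2, Mul(3, -1))))) = Mul(Rational(-1, 5), Add(G, Mul(-1, Add(2, -3)))) = Mul(Rational(-1, 5), Add(G, Mul(-1, -1))) = Mul(Rational(-1, 5), Add(G, 1)) = Mul(Rational(-1, 5), Add(1, G)) = Add(Rational(-1, 5), Mul(Rational(-1, 5), G)))
Function('N')(t) = Mul(9, Pow(Add(4, Mul(2, t)), Rational(1, 2))) (Function('N')(t) = Mul(9, Pow(Add(t, Add(t, 4)), Rational(1, 2))) = Mul(9, Pow(Add(t, Add(4, t)), Rational(1, 2))) = Mul(9, Pow(Add(4, Mul(2, t)), Rational(1, 2))))
Function('E')(Z, V) = Add(Rational(-1, 5), Mul(Rational(4, 5), Z)) (Function('E')(Z, V) = Add(Add(Rational(-1, 5), Mul(Rational(-1, 5), Z)), Z) = Add(Rational(-1, 5), Mul(Rational(4, 5), Z)))
Pow(Add(Add(Function('N')(-6), Mul(-1, 28)), Function('E')(3, 13)), 2) = Pow(Add(Add(Mul(9, Pow(Add(4, Mul(2, -6)), Rational(1, 2))), Mul(-1, 28)), Add(Rational(-1, 5), Mul(Rational(4, 5), 3))), 2) = Pow(Add(Add(Mul(9, Pow(Add(4, -12), Rational(1, 2))), -28), Add(Rational(-1, 5), Rational(12, 5))), 2) = Pow(Add(Add(Mul(9, Pow(-8, Rational(1, 2))), -28), Rational(11, 5)), 2) = Pow(Add(Add(Mul(9, Mul(2, I, Pow(2, Rational(1, 2)))), -28), Rational(11, 5)), 2) = Pow(Add(Add(Mul(18, I, Pow(2, Rational(1, 2))), -28), Rational(11, 5)), 2) = Pow(Add(Add(-28, Mul(18, I, Pow(2, Rational(1, 2)))), Rational(11, 5)), 2) = Pow(Add(Rational(-129, 5), Mul(18, I, Pow(2, Rational(1, 2)))), 2)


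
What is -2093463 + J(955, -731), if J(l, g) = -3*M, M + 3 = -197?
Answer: -2092863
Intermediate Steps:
M = -200 (M = -3 - 197 = -200)
J(l, g) = 600 (J(l, g) = -3*(-200) = 600)
-2093463 + J(955, -731) = -2093463 + 600 = -2092863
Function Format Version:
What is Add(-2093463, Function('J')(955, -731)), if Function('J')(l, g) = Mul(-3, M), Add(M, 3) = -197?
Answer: -2092863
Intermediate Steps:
M = -200 (M = Add(-3, -197) = -200)
Function('J')(l, g) = 600 (Function('J')(l, g) = Mul(-3, -200) = 600)
Add(-2093463, Function('J')(955, -731)) = Add(-2093463, 600) = -2092863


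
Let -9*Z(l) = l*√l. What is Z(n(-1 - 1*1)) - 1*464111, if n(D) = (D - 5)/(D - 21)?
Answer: -464111 - 7*√161/4761 ≈ -4.6411e+5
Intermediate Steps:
n(D) = (-5 + D)/(-21 + D)
Z(l) = -l^(3/2)/9 (Z(l) = -l*√l/9 = -l^(3/2)/9)
Z(n(-1 - 1*1)) - 1*464111 = -7*√7*(-1/(-21 + (-1 - 1*1)))^(3/2)/9 - 1*464111 = -7*√7*(-1/(-21 + (-1 - 1)))^(3/2)/9 - 464111 = -7*√7*(-1/(-21 - 2))^(3/2)/9 - 464111 = -7*√7*(-1/(-23))^(3/2)/9 - 464111 = -7*√161/529/9 - 464111 = -7*√161/4761 - 464111 = -464111 - 7*√161/4761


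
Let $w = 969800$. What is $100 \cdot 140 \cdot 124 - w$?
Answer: $766200$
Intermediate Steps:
$100 \cdot 140 \cdot 124 - w = 100 \cdot 140 \cdot 124 - 969800 = 14000 \cdot 124 - 969800 = 1736000 - 969800 = 766200$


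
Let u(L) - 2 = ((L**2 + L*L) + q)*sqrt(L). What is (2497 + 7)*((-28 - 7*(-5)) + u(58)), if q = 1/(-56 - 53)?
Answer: 22536 + 1836310904*sqrt(58)/109 ≈ 1.2832e+8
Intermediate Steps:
q = -1/109 (q = 1/(-109) = -1/109 ≈ -0.0091743)
u(L) = 2 + sqrt(L)*(-1/109 + 2*L**2) (u(L) = 2 + ((L**2 + L*L) - 1/109)*sqrt(L) = 2 + ((L**2 + L**2) - 1/109)*sqrt(L) = 2 + (2*L**2 - 1/109)*sqrt(L) = 2 + (-1/109 + 2*L**2)*sqrt(L) = 2 + sqrt(L)*(-1/109 + 2*L**2))
(2497 + 7)*((-28 - 7*(-5)) + u(58)) = (2497 + 7)*((-28 - 7*(-5)) + (2 + 2*58**(5/2) - sqrt(58)/109)) = 2504*((-28 + 35) + (2 + 2*(3364*sqrt(58)) - sqrt(58)/109)) = 2504*(7 + (2 + 6728*sqrt(58) - sqrt(58)/109)) = 2504*(7 + (2 + 733351*sqrt(58)/109)) = 2504*(9 + 733351*sqrt(58)/109) = 22536 + 1836310904*sqrt(58)/109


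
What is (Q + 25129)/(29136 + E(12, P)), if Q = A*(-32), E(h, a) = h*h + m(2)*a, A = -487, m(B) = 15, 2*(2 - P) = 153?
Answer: 27142/18775 ≈ 1.4456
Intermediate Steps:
P = -149/2 (P = 2 - ½*153 = 2 - 153/2 = -149/2 ≈ -74.500)
E(h, a) = h² + 15*a (E(h, a) = h*h + 15*a = h² + 15*a)
Q = 15584 (Q = -487*(-32) = 15584)
(Q + 25129)/(29136 + E(12, P)) = (15584 + 25129)/(29136 + (12² + 15*(-149/2))) = 40713/(29136 + (144 - 2235/2)) = 40713/(29136 - 1947/2) = 40713/(56325/2) = 40713*(2/56325) = 27142/18775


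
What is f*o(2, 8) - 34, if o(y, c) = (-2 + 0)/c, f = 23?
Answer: -159/4 ≈ -39.750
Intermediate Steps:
o(y, c) = -2/c
f*o(2, 8) - 34 = 23*(-2/8) - 34 = 23*(-2*⅛) - 34 = 23*(-¼) - 34 = -23/4 - 34 = -159/4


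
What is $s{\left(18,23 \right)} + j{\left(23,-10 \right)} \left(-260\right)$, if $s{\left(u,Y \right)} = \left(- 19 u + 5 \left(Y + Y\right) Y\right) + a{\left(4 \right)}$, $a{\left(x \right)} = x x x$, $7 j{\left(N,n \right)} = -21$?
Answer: $5792$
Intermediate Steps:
$j{\left(N,n \right)} = -3$ ($j{\left(N,n \right)} = \frac{1}{7} \left(-21\right) = -3$)
$a{\left(x \right)} = x^{3}$ ($a{\left(x \right)} = x x^{2} = x^{3}$)
$s{\left(u,Y \right)} = 64 - 19 u + 10 Y^{2}$ ($s{\left(u,Y \right)} = \left(- 19 u + 5 \left(Y + Y\right) Y\right) + 4^{3} = \left(- 19 u + 5 \cdot 2 Y Y\right) + 64 = \left(- 19 u + 10 Y Y\right) + 64 = \left(- 19 u + 10 Y^{2}\right) + 64 = 64 - 19 u + 10 Y^{2}$)
$s{\left(18,23 \right)} + j{\left(23,-10 \right)} \left(-260\right) = \left(64 - 342 + 10 \cdot 23^{2}\right) - -780 = \left(64 - 342 + 10 \cdot 529\right) + 780 = \left(64 - 342 + 5290\right) + 780 = 5012 + 780 = 5792$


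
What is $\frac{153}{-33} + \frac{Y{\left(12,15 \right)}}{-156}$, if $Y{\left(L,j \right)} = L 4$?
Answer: $- \frac{707}{143} \approx -4.9441$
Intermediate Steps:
$Y{\left(L,j \right)} = 4 L$
$\frac{153}{-33} + \frac{Y{\left(12,15 \right)}}{-156} = \frac{153}{-33} + \frac{4 \cdot 12}{-156} = 153 \left(- \frac{1}{33}\right) + 48 \left(- \frac{1}{156}\right) = - \frac{51}{11} - \frac{4}{13} = - \frac{707}{143}$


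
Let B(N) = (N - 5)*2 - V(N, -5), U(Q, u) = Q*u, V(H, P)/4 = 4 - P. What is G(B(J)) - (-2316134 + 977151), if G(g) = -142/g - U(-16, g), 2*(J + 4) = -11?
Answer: 86966437/65 ≈ 1.3379e+6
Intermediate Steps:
J = -19/2 (J = -4 + (½)*(-11) = -4 - 11/2 = -19/2 ≈ -9.5000)
V(H, P) = 16 - 4*P (V(H, P) = 4*(4 - P) = 16 - 4*P)
B(N) = -46 + 2*N (B(N) = (N - 5)*2 - (16 - 4*(-5)) = (-5 + N)*2 - (16 + 20) = (-10 + 2*N) - 1*36 = (-10 + 2*N) - 36 = -46 + 2*N)
G(g) = -142/g + 16*g (G(g) = -142/g - (-16)*g = -142/g + 16*g)
G(B(J)) - (-2316134 + 977151) = (-142/(-46 + 2*(-19/2)) + 16*(-46 + 2*(-19/2))) - (-2316134 + 977151) = (-142/(-46 - 19) + 16*(-46 - 19)) - 1*(-1338983) = (-142/(-65) + 16*(-65)) + 1338983 = (-142*(-1/65) - 1040) + 1338983 = (142/65 - 1040) + 1338983 = -67458/65 + 1338983 = 86966437/65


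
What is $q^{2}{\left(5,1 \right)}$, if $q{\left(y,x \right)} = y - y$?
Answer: $0$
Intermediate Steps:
$q{\left(y,x \right)} = 0$
$q^{2}{\left(5,1 \right)} = 0^{2} = 0$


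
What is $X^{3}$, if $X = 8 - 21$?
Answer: $-2197$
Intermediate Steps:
$X = -13$ ($X = 8 - 21 = -13$)
$X^{3} = \left(-13\right)^{3} = -2197$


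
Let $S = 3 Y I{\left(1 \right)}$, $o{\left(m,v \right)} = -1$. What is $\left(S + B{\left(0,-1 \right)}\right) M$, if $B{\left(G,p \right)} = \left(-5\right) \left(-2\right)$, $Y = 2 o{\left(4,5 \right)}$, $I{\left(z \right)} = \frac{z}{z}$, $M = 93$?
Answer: $372$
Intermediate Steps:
$I{\left(z \right)} = 1$
$Y = -2$ ($Y = 2 \left(-1\right) = -2$)
$B{\left(G,p \right)} = 10$
$S = -6$ ($S = 3 \left(-2\right) 1 = \left(-6\right) 1 = -6$)
$\left(S + B{\left(0,-1 \right)}\right) M = \left(-6 + 10\right) 93 = 4 \cdot 93 = 372$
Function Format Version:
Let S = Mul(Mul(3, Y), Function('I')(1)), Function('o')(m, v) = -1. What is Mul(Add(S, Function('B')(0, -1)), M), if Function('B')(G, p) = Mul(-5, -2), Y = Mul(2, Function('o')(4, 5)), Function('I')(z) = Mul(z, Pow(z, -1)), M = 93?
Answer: 372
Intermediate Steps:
Function('I')(z) = 1
Y = -2 (Y = Mul(2, -1) = -2)
Function('B')(G, p) = 10
S = -6 (S = Mul(Mul(3, -2), 1) = Mul(-6, 1) = -6)
Mul(Add(S, Function('B')(0, -1)), M) = Mul(Add(-6, 10), 93) = Mul(4, 93) = 372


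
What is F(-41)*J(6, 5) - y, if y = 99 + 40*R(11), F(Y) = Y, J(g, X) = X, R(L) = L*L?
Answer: -5144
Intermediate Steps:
R(L) = L²
y = 4939 (y = 99 + 40*11² = 99 + 40*121 = 99 + 4840 = 4939)
F(-41)*J(6, 5) - y = -41*5 - 1*4939 = -205 - 4939 = -5144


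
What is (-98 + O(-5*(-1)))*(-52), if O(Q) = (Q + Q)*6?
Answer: 1976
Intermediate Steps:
O(Q) = 12*Q (O(Q) = (2*Q)*6 = 12*Q)
(-98 + O(-5*(-1)))*(-52) = (-98 + 12*(-5*(-1)))*(-52) = (-98 + 12*5)*(-52) = (-98 + 60)*(-52) = -38*(-52) = 1976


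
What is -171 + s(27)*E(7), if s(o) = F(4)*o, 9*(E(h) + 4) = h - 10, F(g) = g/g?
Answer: -288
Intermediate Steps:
F(g) = 1
E(h) = -46/9 + h/9 (E(h) = -4 + (h - 10)/9 = -4 + (-10 + h)/9 = -4 + (-10/9 + h/9) = -46/9 + h/9)
s(o) = o (s(o) = 1*o = o)
-171 + s(27)*E(7) = -171 + 27*(-46/9 + (⅑)*7) = -171 + 27*(-46/9 + 7/9) = -171 + 27*(-13/3) = -171 - 117 = -288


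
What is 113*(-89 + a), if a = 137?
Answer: 5424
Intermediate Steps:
113*(-89 + a) = 113*(-89 + 137) = 113*48 = 5424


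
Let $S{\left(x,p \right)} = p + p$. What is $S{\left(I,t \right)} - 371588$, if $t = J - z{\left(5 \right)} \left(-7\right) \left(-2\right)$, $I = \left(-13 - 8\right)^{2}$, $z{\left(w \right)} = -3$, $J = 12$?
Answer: $-371480$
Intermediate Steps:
$I = 441$ ($I = \left(-21\right)^{2} = 441$)
$t = 54$ ($t = 12 - \left(-3\right) \left(-7\right) \left(-2\right) = 12 - 21 \left(-2\right) = 12 - -42 = 12 + 42 = 54$)
$S{\left(x,p \right)} = 2 p$
$S{\left(I,t \right)} - 371588 = 2 \cdot 54 - 371588 = 108 - 371588 = -371480$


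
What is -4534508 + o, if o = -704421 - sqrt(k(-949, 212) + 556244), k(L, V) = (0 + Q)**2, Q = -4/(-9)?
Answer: -5238929 - 2*sqrt(11263945)/9 ≈ -5.2397e+6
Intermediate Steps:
Q = 4/9 (Q = -4*(-1/9) = 4/9 ≈ 0.44444)
k(L, V) = 16/81 (k(L, V) = (0 + 4/9)**2 = (4/9)**2 = 16/81)
o = -704421 - 2*sqrt(11263945)/9 (o = -704421 - sqrt(16/81 + 556244) = -704421 - sqrt(45055780/81) = -704421 - 2*sqrt(11263945)/9 ≈ -7.0517e+5)
-4534508 + o = -4534508 + (-704421 - 2*sqrt(11263945)/9) = -5238929 - 2*sqrt(11263945)/9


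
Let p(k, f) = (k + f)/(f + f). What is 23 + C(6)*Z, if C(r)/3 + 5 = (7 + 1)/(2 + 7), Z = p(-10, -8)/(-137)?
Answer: 25319/1096 ≈ 23.101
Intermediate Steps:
p(k, f) = (f + k)/(2*f) (p(k, f) = (f + k)/((2*f)) = (f + k)*(1/(2*f)) = (f + k)/(2*f))
Z = -9/1096 (Z = ((1/2)*(-8 - 10)/(-8))/(-137) = ((1/2)*(-1/8)*(-18))*(-1/137) = (9/8)*(-1/137) = -9/1096 ≈ -0.0082117)
C(r) = -37/3 (C(r) = -15 + 3*((7 + 1)/(2 + 7)) = -15 + 3*(8/9) = -15 + 8/3 = -37/3)
23 + C(6)*Z = 23 - 37/3*(-9/1096) = 23 + 111/1096 = 25319/1096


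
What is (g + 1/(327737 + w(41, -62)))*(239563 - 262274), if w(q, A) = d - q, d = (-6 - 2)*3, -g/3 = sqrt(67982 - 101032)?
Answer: -22711/327672 + 340665*I*sqrt(1322) ≈ -0.06931 + 1.2386e+7*I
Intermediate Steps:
g = -15*I*sqrt(1322) (g = -3*sqrt(67982 - 101032) = -15*I*sqrt(1322) ≈ -545.39*I)
d = -24 (d = -8*3 = -24)
w(q, A) = -24 - q
(g + 1/(327737 + w(41, -62)))*(239563 - 262274) = (-15*I*sqrt(1322) + 1/(327737 + (-24 - 1*41)))*(239563 - 262274) = (-15*I*sqrt(1322) + 1/(327737 + (-24 - 41)))*(-22711) = (-15*I*sqrt(1322) + 1/(327737 - 65))*(-22711) = (-15*I*sqrt(1322) + 1/327672)*(-22711) = (1/327672 - 15*I*sqrt(1322))*(-22711) = -22711/327672 + 340665*I*sqrt(1322)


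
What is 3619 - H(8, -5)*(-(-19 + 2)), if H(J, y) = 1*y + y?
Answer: 3789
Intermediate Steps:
H(J, y) = 2*y (H(J, y) = y + y = 2*y)
3619 - H(8, -5)*(-(-19 + 2)) = 3619 - 2*(-5)*(-(-19 + 2)) = 3619 - (-10)*(-1*(-17)) = 3619 - (-10)*17 = 3619 - 1*(-170) = 3619 + 170 = 3789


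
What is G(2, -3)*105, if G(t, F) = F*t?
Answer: -630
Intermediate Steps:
G(2, -3)*105 = -3*2*105 = -6*105 = -630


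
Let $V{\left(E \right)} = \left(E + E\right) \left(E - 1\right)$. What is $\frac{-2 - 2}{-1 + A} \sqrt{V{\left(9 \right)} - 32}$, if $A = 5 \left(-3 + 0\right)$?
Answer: $\sqrt{7} \approx 2.6458$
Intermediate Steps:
$V{\left(E \right)} = 2 E \left(-1 + E\right)$
$A = -15$ ($A = 5 \left(-3\right) = -15$)
$\frac{-2 - 2}{-1 + A} \sqrt{V{\left(9 \right)} - 32} = \frac{-2 - 2}{-1 - 15} \sqrt{2 \cdot 9 \left(-1 + 9\right) - 32} = - \frac{4}{-16} \sqrt{2 \cdot 9 \cdot 8 - 32} = \left(-4\right) \left(- \frac{1}{16}\right) \sqrt{144 - 32} = \frac{\sqrt{112}}{4} = \frac{4 \sqrt{7}}{4} = \sqrt{7}$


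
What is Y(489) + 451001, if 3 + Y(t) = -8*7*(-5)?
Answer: 451278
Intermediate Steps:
Y(t) = 277 (Y(t) = -3 - 8*7*(-5) = -3 - 56*(-5) = -3 + 280 = 277)
Y(489) + 451001 = 277 + 451001 = 451278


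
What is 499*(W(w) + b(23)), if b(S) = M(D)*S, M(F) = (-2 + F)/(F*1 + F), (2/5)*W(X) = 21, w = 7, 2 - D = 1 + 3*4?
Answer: 362773/11 ≈ 32979.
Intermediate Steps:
D = -11 (D = 2 - (1 + 3*4) = 2 - (1 + 12) = 2 - 1*13 = 2 - 13 = -11)
W(X) = 105/2 (W(X) = (5/2)*21 = 105/2)
M(F) = (-2 + F)/(2*F) (M(F) = (-2 + F)/(F + F) = (-2 + F)/((2*F)) = (-2 + F)*(1/(2*F)) = (-2 + F)/(2*F))
b(S) = 13*S/22 (b(S) = ((½)*(-2 - 11)/(-11))*S = ((½)*(-1/11)*(-13))*S = 13*S/22)
499*(W(w) + b(23)) = 499*(105/2 + (13/22)*23) = 499*(105/2 + 299/22) = 499*(727/11) = 362773/11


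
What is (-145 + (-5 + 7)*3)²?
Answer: 19321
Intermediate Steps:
(-145 + (-5 + 7)*3)² = (-145 + 2*3)² = (-145 + 6)² = (-139)² = 19321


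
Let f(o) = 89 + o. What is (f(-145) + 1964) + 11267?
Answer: 13175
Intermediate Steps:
(f(-145) + 1964) + 11267 = ((89 - 145) + 1964) + 11267 = (-56 + 1964) + 11267 = 1908 + 11267 = 13175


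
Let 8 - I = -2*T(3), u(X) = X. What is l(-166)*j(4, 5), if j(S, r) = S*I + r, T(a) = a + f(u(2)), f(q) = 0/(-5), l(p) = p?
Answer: -10126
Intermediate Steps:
f(q) = 0 (f(q) = 0*(-⅕) = 0)
T(a) = a (T(a) = a + 0 = a)
I = 14 (I = 8 - (-2)*3 = 8 - 1*(-6) = 8 + 6 = 14)
j(S, r) = r + 14*S (j(S, r) = S*14 + r = 14*S + r = r + 14*S)
l(-166)*j(4, 5) = -166*(5 + 14*4) = -166*(5 + 56) = -166*61 = -10126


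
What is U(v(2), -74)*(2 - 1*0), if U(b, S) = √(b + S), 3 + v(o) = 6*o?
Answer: 2*I*√65 ≈ 16.125*I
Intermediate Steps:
v(o) = -3 + 6*o
U(b, S) = √(S + b)
U(v(2), -74)*(2 - 1*0) = √(-74 + (-3 + 6*2))*(2 - 1*0) = √(-74 + (-3 + 12))*(2 + 0) = √(-74 + 9)*2 = √(-65)*2 = (I*√65)*2 = 2*I*√65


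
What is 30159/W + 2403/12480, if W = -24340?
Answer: -1059651/1012544 ≈ -1.0465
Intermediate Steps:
30159/W + 2403/12480 = 30159/(-24340) + 2403/12480 = 30159*(-1/24340) + 2403*(1/12480) = -30159/24340 + 801/4160 = -1059651/1012544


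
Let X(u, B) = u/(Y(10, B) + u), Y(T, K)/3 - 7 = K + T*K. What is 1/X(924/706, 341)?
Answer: 663364/77 ≈ 8615.1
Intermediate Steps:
Y(T, K) = 21 + 3*K + 3*K*T (Y(T, K) = 21 + 3*(K + T*K) = 21 + 3*(K + K*T) = 21 + (3*K + 3*K*T) = 21 + 3*K + 3*K*T)
X(u, B) = u/(21 + u + 33*B) (X(u, B) = u/((21 + 3*B + 3*B*10) + u) = u/((21 + 3*B + 30*B) + u) = u/((21 + 33*B) + u) = u/(21 + u + 33*B))
1/X(924/706, 341) = 1/((924/706)/(21 + 924/706 + 33*341)) = 1/((924*(1/706))/(21 + 924*(1/706) + 11253)) = 1/(462/(353*(21 + 462/353 + 11253))) = 1/(462/(353*(3980184/353))) = 1/((462/353)*(353/3980184)) = 1/(77/663364) = 663364/77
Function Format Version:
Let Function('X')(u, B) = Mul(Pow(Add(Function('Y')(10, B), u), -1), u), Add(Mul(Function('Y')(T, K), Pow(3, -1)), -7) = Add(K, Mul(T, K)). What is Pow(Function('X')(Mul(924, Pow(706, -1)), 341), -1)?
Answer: Rational(663364, 77) ≈ 8615.1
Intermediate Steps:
Function('Y')(T, K) = Add(21, Mul(3, K), Mul(3, K, T)) (Function('Y')(T, K) = Add(21, Mul(3, Add(K, Mul(T, K)))) = Add(21, Mul(3, Add(K, Mul(K, T)))) = Add(21, Add(Mul(3, K), Mul(3, K, T))) = Add(21, Mul(3, K), Mul(3, K, T)))
Function('X')(u, B) = Mul(u, Pow(Add(21, u, Mul(33, B)), -1)) (Function('X')(u, B) = Mul(Pow(Add(Add(21, Mul(3, B), Mul(3, B, 10)), u), -1), u) = Mul(Pow(Add(Add(21, Mul(3, B), Mul(30, B)), u), -1), u) = Mul(Pow(Add(Add(21, Mul(33, B)), u), -1), u) = Mul(Pow(Add(21, u, Mul(33, B)), -1), u) = Mul(u, Pow(Add(21, u, Mul(33, B)), -1)))
Pow(Function('X')(Mul(924, Pow(706, -1)), 341), -1) = Pow(Mul(Mul(924, Pow(706, -1)), Pow(Add(21, Mul(924, Pow(706, -1)), Mul(33, 341)), -1)), -1) = Pow(Mul(Mul(924, Rational(1, 706)), Pow(Add(21, Mul(924, Rational(1, 706)), 11253), -1)), -1) = Pow(Mul(Rational(462, 353), Pow(Add(21, Rational(462, 353), 11253), -1)), -1) = Pow(Mul(Rational(462, 353), Pow(Rational(3980184, 353), -1)), -1) = Pow(Mul(Rational(462, 353), Rational(353, 3980184)), -1) = Pow(Rational(77, 663364), -1) = Rational(663364, 77)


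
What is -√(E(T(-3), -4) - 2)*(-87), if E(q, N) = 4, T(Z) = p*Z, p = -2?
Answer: 87*√2 ≈ 123.04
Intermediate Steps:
T(Z) = -2*Z
-√(E(T(-3), -4) - 2)*(-87) = -√(4 - 2)*(-87) = -√2*(-87) = -(-87)*√2 = 87*√2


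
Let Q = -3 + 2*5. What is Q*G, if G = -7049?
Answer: -49343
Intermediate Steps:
Q = 7 (Q = -3 + 10 = 7)
Q*G = 7*(-7049) = -49343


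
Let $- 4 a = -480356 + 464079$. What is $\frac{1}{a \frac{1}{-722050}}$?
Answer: $- \frac{2888200}{16277} \approx -177.44$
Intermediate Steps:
$a = \frac{16277}{4}$ ($a = - \frac{-480356 + 464079}{4} = \left(- \frac{1}{4}\right) \left(-16277\right) = \frac{16277}{4} \approx 4069.3$)
$\frac{1}{a \frac{1}{-722050}} = \frac{1}{\frac{16277}{4} \frac{1}{-722050}} = \frac{1}{\frac{16277}{4} \left(- \frac{1}{722050}\right)} = \frac{1}{- \frac{16277}{2888200}} = - \frac{2888200}{16277}$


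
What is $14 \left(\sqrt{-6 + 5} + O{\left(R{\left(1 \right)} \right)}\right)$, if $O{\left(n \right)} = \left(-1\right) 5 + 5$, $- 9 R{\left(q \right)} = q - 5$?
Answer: $14 i \approx 14.0 i$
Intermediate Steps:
$R{\left(q \right)} = \frac{5}{9} - \frac{q}{9}$ ($R{\left(q \right)} = - \frac{q - 5}{9} = - \frac{-5 + q}{9} = \frac{5}{9} - \frac{q}{9}$)
$O{\left(n \right)} = 0$ ($O{\left(n \right)} = -5 + 5 = 0$)
$14 \left(\sqrt{-6 + 5} + O{\left(R{\left(1 \right)} \right)}\right) = 14 \left(\sqrt{-6 + 5} + 0\right) = 14 \left(\sqrt{-1} + 0\right) = 14 \left(i + 0\right) = 14 i$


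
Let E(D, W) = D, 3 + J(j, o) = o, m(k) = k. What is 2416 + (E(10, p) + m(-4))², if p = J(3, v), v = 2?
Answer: 2452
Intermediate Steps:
J(j, o) = -3 + o
p = -1 (p = -3 + 2 = -1)
2416 + (E(10, p) + m(-4))² = 2416 + (10 - 4)² = 2416 + 6² = 2416 + 36 = 2452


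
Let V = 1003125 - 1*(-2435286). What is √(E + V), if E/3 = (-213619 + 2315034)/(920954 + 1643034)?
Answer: 3*√627895793886121229/1281994 ≈ 1854.3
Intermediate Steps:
E = 6304245/2563988 (E = 3*((-213619 + 2315034)/(920954 + 1643034)) = 3*(2101415/2563988) = 6304245/2563988 ≈ 2.4588)
V = 3438411 (V = 1003125 + 2435286 = 3438411)
√(E + V) = √(6304245/2563988 + 3438411) = √(8816050847313/2563988) = 3*√627895793886121229/1281994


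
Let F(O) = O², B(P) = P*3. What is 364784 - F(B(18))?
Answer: 361868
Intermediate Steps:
B(P) = 3*P
364784 - F(B(18)) = 364784 - (3*18)² = 364784 - 1*54² = 364784 - 1*2916 = 364784 - 2916 = 361868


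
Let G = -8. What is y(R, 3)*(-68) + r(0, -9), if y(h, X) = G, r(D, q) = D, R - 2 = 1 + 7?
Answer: 544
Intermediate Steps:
R = 10 (R = 2 + (1 + 7) = 2 + 8 = 10)
y(h, X) = -8
y(R, 3)*(-68) + r(0, -9) = -8*(-68) + 0 = 544 + 0 = 544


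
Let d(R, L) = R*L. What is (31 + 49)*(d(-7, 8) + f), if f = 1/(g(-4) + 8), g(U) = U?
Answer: -4460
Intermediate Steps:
d(R, L) = L*R
f = ¼ (f = 1/(-4 + 8) = 1/4 = ¼ ≈ 0.25000)
(31 + 49)*(d(-7, 8) + f) = (31 + 49)*(8*(-7) + ¼) = 80*(-56 + ¼) = 80*(-223/4) = -4460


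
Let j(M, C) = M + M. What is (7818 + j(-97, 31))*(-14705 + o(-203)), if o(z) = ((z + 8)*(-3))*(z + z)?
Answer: -1922887160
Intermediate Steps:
o(z) = 2*z*(-24 - 3*z) (o(z) = ((8 + z)*(-3))*(2*z) = (-24 - 3*z)*(2*z) = 2*z*(-24 - 3*z))
j(M, C) = 2*M
(7818 + j(-97, 31))*(-14705 + o(-203)) = (7818 + 2*(-97))*(-14705 - 6*(-203)*(8 - 203)) = (7818 - 194)*(-14705 - 6*(-203)*(-195)) = 7624*(-14705 - 237510) = 7624*(-252215) = -1922887160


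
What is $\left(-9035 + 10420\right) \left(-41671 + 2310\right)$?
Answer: $-54514985$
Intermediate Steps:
$\left(-9035 + 10420\right) \left(-41671 + 2310\right) = 1385 \left(-39361\right) = -54514985$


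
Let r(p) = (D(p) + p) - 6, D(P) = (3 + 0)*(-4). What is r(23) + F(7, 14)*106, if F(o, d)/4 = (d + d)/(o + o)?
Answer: 853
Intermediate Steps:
D(P) = -12 (D(P) = 3*(-4) = -12)
F(o, d) = 4*d/o (F(o, d) = 4*((d + d)/(o + o)) = 4*((2*d)/((2*o))) = 4*((2*d)*(1/(2*o))) = 4*(d/o) = 4*d/o)
r(p) = -18 + p (r(p) = (-12 + p) - 6 = -18 + p)
r(23) + F(7, 14)*106 = (-18 + 23) + (4*14/7)*106 = 5 + (4*14*(⅐))*106 = 5 + 8*106 = 5 + 848 = 853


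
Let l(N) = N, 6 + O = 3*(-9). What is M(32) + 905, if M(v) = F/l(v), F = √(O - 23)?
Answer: 905 + I*√14/16 ≈ 905.0 + 0.23385*I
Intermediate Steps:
O = -33 (O = -6 + 3*(-9) = -6 - 27 = -33)
F = 2*I*√14 (F = √(-33 - 23) = √(-56) = 2*I*√14 ≈ 7.4833*I)
M(v) = 2*I*√14/v (M(v) = (2*I*√14)/v = 2*I*√14/v)
M(32) + 905 = 2*I*√14/32 + 905 = 2*I*√14*(1/32) + 905 = I*√14/16 + 905 = 905 + I*√14/16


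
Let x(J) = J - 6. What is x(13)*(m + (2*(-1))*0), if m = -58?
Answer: -406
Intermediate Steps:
x(J) = -6 + J
x(13)*(m + (2*(-1))*0) = (-6 + 13)*(-58 + (2*(-1))*0) = 7*(-58 - 2*0) = 7*(-58 + 0) = 7*(-58) = -406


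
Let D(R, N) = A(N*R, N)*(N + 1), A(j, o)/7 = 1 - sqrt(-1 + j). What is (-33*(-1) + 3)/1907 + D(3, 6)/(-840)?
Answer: -9029/228840 + 7*sqrt(17)/120 ≈ 0.20106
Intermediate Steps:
A(j, o) = 7 - 7*sqrt(-1 + j) (A(j, o) = 7*(1 - sqrt(-1 + j)) = 7 - 7*sqrt(-1 + j))
D(R, N) = (1 + N)*(7 - 7*sqrt(-1 + N*R)) (D(R, N) = (7 - 7*sqrt(-1 + N*R))*(N + 1) = (7 - 7*sqrt(-1 + N*R))*(1 + N) = (1 + N)*(7 - 7*sqrt(-1 + N*R)))
(-33*(-1) + 3)/1907 + D(3, 6)/(-840) = (-33*(-1) + 3)/1907 - 7*(1 + 6)*(-1 + sqrt(-1 + 6*3))/(-840) = (33 + 3)*(1/1907) - 7*7*(-1 + sqrt(-1 + 18))*(-1/840) = 36*(1/1907) - 7*7*(-1 + sqrt(17))*(-1/840) = 36/1907 + (49 - 49*sqrt(17))*(-1/840) = 36/1907 + (-7/120 + 7*sqrt(17)/120) = -9029/228840 + 7*sqrt(17)/120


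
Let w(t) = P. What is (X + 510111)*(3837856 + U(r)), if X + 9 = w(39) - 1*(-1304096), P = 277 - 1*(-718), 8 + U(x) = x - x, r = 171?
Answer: 6966434824664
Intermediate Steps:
U(x) = -8 (U(x) = -8 + (x - x) = -8 + 0 = -8)
P = 995 (P = 277 + 718 = 995)
w(t) = 995
X = 1305082 (X = -9 + (995 - 1*(-1304096)) = -9 + (995 + 1304096) = -9 + 1305091 = 1305082)
(X + 510111)*(3837856 + U(r)) = (1305082 + 510111)*(3837856 - 8) = 1815193*3837848 = 6966434824664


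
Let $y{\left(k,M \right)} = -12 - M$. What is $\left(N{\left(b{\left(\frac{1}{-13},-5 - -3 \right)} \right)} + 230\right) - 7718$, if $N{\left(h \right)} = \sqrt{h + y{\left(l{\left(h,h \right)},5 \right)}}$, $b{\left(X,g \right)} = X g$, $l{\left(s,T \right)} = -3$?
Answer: $-7488 + \frac{i \sqrt{2847}}{13} \approx -7488.0 + 4.1044 i$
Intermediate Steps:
$N{\left(h \right)} = \sqrt{-17 + h}$ ($N{\left(h \right)} = \sqrt{h - 17} = \sqrt{-17 + h}$)
$\left(N{\left(b{\left(\frac{1}{-13},-5 - -3 \right)} \right)} + 230\right) - 7718 = \left(\sqrt{-17 + \frac{-5 - -3}{-13}} + 230\right) - 7718 = \left(\sqrt{-17 - \frac{-5 + 3}{13}} + 230\right) - 7718 = \left(\sqrt{-17 - - \frac{2}{13}} + 230\right) - 7718 = \left(\sqrt{-17 + \frac{2}{13}} + 230\right) - 7718 = \left(\sqrt{- \frac{219}{13}} + 230\right) - 7718 = \left(\frac{i \sqrt{2847}}{13} + 230\right) - 7718 = \left(230 + \frac{i \sqrt{2847}}{13}\right) - 7718 = -7488 + \frac{i \sqrt{2847}}{13}$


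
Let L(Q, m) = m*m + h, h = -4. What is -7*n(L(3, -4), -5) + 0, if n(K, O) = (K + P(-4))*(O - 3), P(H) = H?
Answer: 448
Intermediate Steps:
L(Q, m) = -4 + m² (L(Q, m) = m*m - 4 = m² - 4 = -4 + m²)
n(K, O) = (-4 + K)*(-3 + O) (n(K, O) = (K - 4)*(O - 3) = (-4 + K)*(-3 + O))
-7*n(L(3, -4), -5) + 0 = -7*(12 - 4*(-5) - 3*(-4 + (-4)²) + (-4 + (-4)²)*(-5)) + 0 = -7*(12 + 20 - 3*(-4 + 16) + (-4 + 16)*(-5)) + 0 = -7*(12 + 20 - 3*12 + 12*(-5)) + 0 = -7*(12 + 20 - 36 - 60) + 0 = -7*(-64) + 0 = 448 + 0 = 448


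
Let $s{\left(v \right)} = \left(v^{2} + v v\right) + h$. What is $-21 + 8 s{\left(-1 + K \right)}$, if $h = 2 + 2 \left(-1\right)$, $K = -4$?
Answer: $379$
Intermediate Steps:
$h = 0$ ($h = 2 - 2 = 0$)
$s{\left(v \right)} = 2 v^{2}$ ($s{\left(v \right)} = \left(v^{2} + v v\right) + 0 = \left(v^{2} + v^{2}\right) + 0 = 2 v^{2} + 0 = 2 v^{2}$)
$-21 + 8 s{\left(-1 + K \right)} = -21 + 8 \cdot 2 \left(-1 - 4\right)^{2} = -21 + 8 \cdot 2 \left(-5\right)^{2} = -21 + 8 \cdot 2 \cdot 25 = -21 + 8 \cdot 50 = -21 + 400 = 379$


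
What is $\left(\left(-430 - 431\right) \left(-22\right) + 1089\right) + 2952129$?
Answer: $2972160$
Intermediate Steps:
$\left(\left(-430 - 431\right) \left(-22\right) + 1089\right) + 2952129 = \left(\left(-861\right) \left(-22\right) + 1089\right) + 2952129 = \left(18942 + 1089\right) + 2952129 = 20031 + 2952129 = 2972160$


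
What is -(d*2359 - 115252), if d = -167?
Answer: 509205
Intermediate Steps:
-(d*2359 - 115252) = -(-167*2359 - 115252) = -(-393953 - 115252) = -1*(-509205) = 509205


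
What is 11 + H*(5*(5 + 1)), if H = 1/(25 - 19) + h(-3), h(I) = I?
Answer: -74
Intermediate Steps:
H = -17/6 (H = 1/(25 - 19) - 3 = 1/6 - 3 = -17/6 ≈ -2.8333)
11 + H*(5*(5 + 1)) = 11 - 85*(5 + 1)/6 = 11 - 85*6/6 = 11 - 17/6*30 = 11 - 85 = -74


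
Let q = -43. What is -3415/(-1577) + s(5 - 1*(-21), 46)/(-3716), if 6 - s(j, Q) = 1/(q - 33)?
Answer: 50722629/23440528 ≈ 2.1639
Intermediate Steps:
s(j, Q) = 457/76 (s(j, Q) = 6 - 1/(-43 - 33) = 6 - 1/(-76) = 6 - 1*(-1/76) = 6 + 1/76 = 457/76)
-3415/(-1577) + s(5 - 1*(-21), 46)/(-3716) = -3415/(-1577) + (457/76)/(-3716) = -3415*(-1/1577) + (457/76)*(-1/3716) = 3415/1577 - 457/282416 = 50722629/23440528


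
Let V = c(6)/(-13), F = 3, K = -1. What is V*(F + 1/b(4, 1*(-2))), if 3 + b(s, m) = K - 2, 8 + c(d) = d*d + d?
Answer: -289/39 ≈ -7.4103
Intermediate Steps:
c(d) = -8 + d + d² (c(d) = -8 + (d*d + d) = -8 + (d² + d) = -8 + (d + d²) = -8 + d + d²)
b(s, m) = -6 (b(s, m) = -3 + (-1 - 2) = -3 - 3 = -6)
V = -34/13 (V = (-8 + 6 + 6²)/(-13) = (-8 + 6 + 36)*(-1/13) = 34*(-1/13) = -34/13 ≈ -2.6154)
V*(F + 1/b(4, 1*(-2))) = -34*(3 + 1/(-6))/13 = -34*(3 - ⅙)/13 = -34/13*17/6 = -289/39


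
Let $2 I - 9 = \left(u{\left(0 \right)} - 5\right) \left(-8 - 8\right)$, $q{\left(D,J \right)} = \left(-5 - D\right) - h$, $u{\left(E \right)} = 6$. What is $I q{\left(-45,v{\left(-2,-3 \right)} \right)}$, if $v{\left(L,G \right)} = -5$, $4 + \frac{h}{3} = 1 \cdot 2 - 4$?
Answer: $-203$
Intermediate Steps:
$h = -18$ ($h = -12 + 3 \left(1 \cdot 2 - 4\right) = -12 + 3 \left(2 - 4\right) = -12 + 3 \left(-2\right) = -12 - 6 = -18$)
$q{\left(D,J \right)} = 13 - D$ ($q{\left(D,J \right)} = \left(-5 - D\right) - -18 = \left(-5 - D\right) + 18 = 13 - D$)
$I = - \frac{7}{2}$ ($I = \frac{9}{2} + \frac{\left(6 - 5\right) \left(-8 - 8\right)}{2} = \frac{9}{2} + \frac{1 \left(-16\right)}{2} = \frac{9}{2} + \frac{1}{2} \left(-16\right) = \frac{9}{2} - 8 = - \frac{7}{2} \approx -3.5$)
$I q{\left(-45,v{\left(-2,-3 \right)} \right)} = - \frac{7 \left(13 - -45\right)}{2} = - \frac{7 \left(13 + 45\right)}{2} = \left(- \frac{7}{2}\right) 58 = -203$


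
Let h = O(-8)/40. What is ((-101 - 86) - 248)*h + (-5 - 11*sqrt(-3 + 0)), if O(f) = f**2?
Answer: -701 - 11*I*sqrt(3) ≈ -701.0 - 19.053*I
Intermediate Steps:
h = 8/5 (h = (-8)**2/40 = 64*(1/40) = 8/5 ≈ 1.6000)
((-101 - 86) - 248)*h + (-5 - 11*sqrt(-3 + 0)) = ((-101 - 86) - 248)*(8/5) + (-5 - 11*sqrt(-3 + 0)) = (-187 - 248)*(8/5) + (-5 - 11*I*sqrt(3)) = -435*8/5 + (-5 - 11*I*sqrt(3)) = -696 + (-5 - 11*I*sqrt(3)) = -701 - 11*I*sqrt(3)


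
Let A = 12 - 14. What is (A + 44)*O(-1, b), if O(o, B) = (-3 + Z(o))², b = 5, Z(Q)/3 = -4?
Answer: 9450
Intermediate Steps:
Z(Q) = -12 (Z(Q) = 3*(-4) = -12)
O(o, B) = 225 (O(o, B) = (-3 - 12)² = (-15)² = 225)
A = -2
(A + 44)*O(-1, b) = (-2 + 44)*225 = 42*225 = 9450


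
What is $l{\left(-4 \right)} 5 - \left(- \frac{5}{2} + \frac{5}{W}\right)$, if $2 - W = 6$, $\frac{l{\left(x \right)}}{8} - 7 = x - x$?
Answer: $\frac{1135}{4} \approx 283.75$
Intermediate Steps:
$l{\left(x \right)} = 56$ ($l{\left(x \right)} = 56 + 8 \left(x - x\right) = 56 + 8 \cdot 0 = 56 + 0 = 56$)
$W = -4$ ($W = 2 - 6 = -4$)
$l{\left(-4 \right)} 5 - \left(- \frac{5}{2} + \frac{5}{W}\right) = 56 \cdot 5 - \left(- \frac{5}{2} - \frac{5}{4}\right) = 280 - - \frac{15}{4} = 280 + \left(\frac{5}{2} + \frac{5}{4}\right) = 280 + \frac{15}{4} = \frac{1135}{4}$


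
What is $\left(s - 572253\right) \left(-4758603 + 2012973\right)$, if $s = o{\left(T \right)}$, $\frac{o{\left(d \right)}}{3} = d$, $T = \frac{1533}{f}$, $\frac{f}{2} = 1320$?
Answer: $\frac{138264739481241}{88} \approx 1.5712 \cdot 10^{12}$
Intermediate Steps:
$f = 2640$ ($f = 2 \cdot 1320 = 2640$)
$T = \frac{511}{880}$ ($T = \frac{1533}{2640} = 1533 \cdot \frac{1}{2640} = \frac{511}{880} \approx 0.58068$)
$o{\left(d \right)} = 3 d$
$s = \frac{1533}{880}$ ($s = 3 \cdot \frac{511}{880} = \frac{1533}{880} \approx 1.742$)
$\left(s - 572253\right) \left(-4758603 + 2012973\right) = \left(\frac{1533}{880} - 572253\right) \left(-4758603 + 2012973\right) = \left(- \frac{503581107}{880}\right) \left(-2745630\right) = \frac{138264739481241}{88}$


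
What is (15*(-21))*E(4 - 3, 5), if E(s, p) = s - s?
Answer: 0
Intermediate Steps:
E(s, p) = 0
(15*(-21))*E(4 - 3, 5) = (15*(-21))*0 = -315*0 = 0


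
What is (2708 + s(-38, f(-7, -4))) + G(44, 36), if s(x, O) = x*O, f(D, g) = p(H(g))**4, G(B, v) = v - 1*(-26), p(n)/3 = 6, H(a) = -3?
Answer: -3986318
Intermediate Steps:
p(n) = 18 (p(n) = 3*6 = 18)
G(B, v) = 26 + v (G(B, v) = v + 26 = 26 + v)
f(D, g) = 104976 (f(D, g) = 18**4 = 104976)
s(x, O) = O*x
(2708 + s(-38, f(-7, -4))) + G(44, 36) = (2708 + 104976*(-38)) + (26 + 36) = (2708 - 3989088) + 62 = -3986380 + 62 = -3986318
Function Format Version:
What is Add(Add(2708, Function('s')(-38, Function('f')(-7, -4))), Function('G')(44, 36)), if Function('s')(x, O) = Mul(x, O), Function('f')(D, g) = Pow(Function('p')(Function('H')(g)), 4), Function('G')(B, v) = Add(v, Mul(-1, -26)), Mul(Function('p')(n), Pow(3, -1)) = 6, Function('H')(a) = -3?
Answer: -3986318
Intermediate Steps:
Function('p')(n) = 18 (Function('p')(n) = Mul(3, 6) = 18)
Function('G')(B, v) = Add(26, v) (Function('G')(B, v) = Add(v, 26) = Add(26, v))
Function('f')(D, g) = 104976 (Function('f')(D, g) = Pow(18, 4) = 104976)
Function('s')(x, O) = Mul(O, x)
Add(Add(2708, Function('s')(-38, Function('f')(-7, -4))), Function('G')(44, 36)) = Add(Add(2708, Mul(104976, -38)), Add(26, 36)) = Add(Add(2708, -3989088), 62) = Add(-3986380, 62) = -3986318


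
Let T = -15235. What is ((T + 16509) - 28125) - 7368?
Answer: -34219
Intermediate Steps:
((T + 16509) - 28125) - 7368 = ((-15235 + 16509) - 28125) - 7368 = (1274 - 28125) - 7368 = -26851 - 7368 = -34219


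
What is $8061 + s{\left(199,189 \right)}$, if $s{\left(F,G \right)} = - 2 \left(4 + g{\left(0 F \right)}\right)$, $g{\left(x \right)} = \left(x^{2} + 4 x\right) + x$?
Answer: $8053$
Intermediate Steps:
$g{\left(x \right)} = x^{2} + 5 x$
$s{\left(F,G \right)} = -8$ ($s{\left(F,G \right)} = - 2 \left(4 + 0 F \left(5 + 0 F\right)\right) = - 2 \left(4 + 0 \left(5 + 0\right)\right) = - 2 \left(4 + 0 \cdot 5\right) = - 2 \left(4 + 0\right) = \left(-2\right) 4 = -8$)
$8061 + s{\left(199,189 \right)} = 8061 - 8 = 8053$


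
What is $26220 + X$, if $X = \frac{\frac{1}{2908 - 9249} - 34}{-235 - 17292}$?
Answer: $\frac{2914057113135}{111138707} \approx 26220.0$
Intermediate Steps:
$X = \frac{215595}{111138707}$ ($X = \frac{\frac{1}{-6341} - 34}{-17527} = \left(- \frac{1}{6341} - 34\right) \left(- \frac{1}{17527}\right) = \left(- \frac{215595}{6341}\right) \left(- \frac{1}{17527}\right) = \frac{215595}{111138707} \approx 0.0019399$)
$26220 + X = 26220 + \frac{215595}{111138707} = \frac{2914057113135}{111138707}$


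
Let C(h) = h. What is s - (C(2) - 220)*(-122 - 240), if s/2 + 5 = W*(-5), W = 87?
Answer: -79796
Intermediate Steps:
s = -880 (s = -10 + 2*(87*(-5)) = -10 + 2*(-435) = -10 - 870 = -880)
s - (C(2) - 220)*(-122 - 240) = -880 - (2 - 220)*(-122 - 240) = -880 - (-218)*(-362) = -880 - 1*78916 = -880 - 78916 = -79796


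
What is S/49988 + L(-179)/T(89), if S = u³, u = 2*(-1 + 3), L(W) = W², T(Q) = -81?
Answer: -400415081/1012257 ≈ -395.57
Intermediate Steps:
u = 4 (u = 2*2 = 4)
S = 64 (S = 4³ = 64)
S/49988 + L(-179)/T(89) = 64/49988 + (-179)²/(-81) = 64*(1/49988) + 32041*(-1/81) = 16/12497 - 32041/81 = -400415081/1012257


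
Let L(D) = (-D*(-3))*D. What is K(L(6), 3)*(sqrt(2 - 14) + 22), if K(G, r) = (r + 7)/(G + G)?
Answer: 55/54 + 5*I*sqrt(3)/54 ≈ 1.0185 + 0.16038*I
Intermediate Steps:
L(D) = 3*D**2 (L(D) = (-(-3)*D)*D = (3*D)*D = 3*D**2)
K(G, r) = (7 + r)/(2*G) (K(G, r) = (7 + r)/((2*G)) = (7 + r)*(1/(2*G)) = (7 + r)/(2*G))
K(L(6), 3)*(sqrt(2 - 14) + 22) = ((7 + 3)/(2*((3*6**2))))*(sqrt(2 - 14) + 22) = ((1/2)*10/(3*36))*(sqrt(-12) + 22) = ((1/2)*10/108)*(2*I*sqrt(3) + 22) = ((1/2)*(1/108)*10)*(22 + 2*I*sqrt(3)) = 5*(22 + 2*I*sqrt(3))/108 = 55/54 + 5*I*sqrt(3)/54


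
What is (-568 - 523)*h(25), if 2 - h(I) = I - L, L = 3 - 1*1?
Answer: 22911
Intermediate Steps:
L = 2 (L = 3 - 1 = 2)
h(I) = 4 - I (h(I) = 2 - (I - 1*2) = 2 - (I - 2) = 2 - (-2 + I) = 2 + (2 - I) = 4 - I)
(-568 - 523)*h(25) = (-568 - 523)*(4 - 1*25) = -1091*(4 - 25) = -1091*(-21) = 22911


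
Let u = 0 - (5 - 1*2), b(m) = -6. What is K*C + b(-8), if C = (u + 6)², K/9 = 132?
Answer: 10686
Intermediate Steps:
u = -3 (u = 0 - (5 - 2) = 0 - 1*3 = 0 - 3 = -3)
K = 1188 (K = 9*132 = 1188)
C = 9 (C = (-3 + 6)² = 3² = 9)
K*C + b(-8) = 1188*9 - 6 = 10692 - 6 = 10686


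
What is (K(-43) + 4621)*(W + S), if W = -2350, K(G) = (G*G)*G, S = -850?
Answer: 239635200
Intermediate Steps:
K(G) = G³ (K(G) = G²*G = G³)
(K(-43) + 4621)*(W + S) = ((-43)³ + 4621)*(-2350 - 850) = (-79507 + 4621)*(-3200) = -74886*(-3200) = 239635200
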